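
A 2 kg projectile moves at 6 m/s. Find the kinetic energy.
KE = ½mv² = ½(2)(6)² = 36.0 J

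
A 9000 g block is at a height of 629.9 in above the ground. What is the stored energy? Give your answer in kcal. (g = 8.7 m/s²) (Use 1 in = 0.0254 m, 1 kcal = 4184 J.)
Convert to SI: m = 9.0 kg, h = 15.9995 m
PE = mgh = (9.0)(8.7)(15.9995) = 1252.76 J = 0.2994 kcal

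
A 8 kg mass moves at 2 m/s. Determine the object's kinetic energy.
KE = ½mv² = ½(8)(2)² = 16.0 J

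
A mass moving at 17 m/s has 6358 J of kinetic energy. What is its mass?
m = 2·KE/v² = 2·6358/(17)² = 44.0 kg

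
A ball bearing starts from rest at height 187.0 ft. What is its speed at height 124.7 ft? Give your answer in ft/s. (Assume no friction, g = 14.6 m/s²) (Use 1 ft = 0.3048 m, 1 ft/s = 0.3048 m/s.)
Convert to SI: h₁−h₂ = 18.989 m
mgh₁ = mgh₂ + ½mv² ⇒ v = √(2g(h₁−h₂)) = √(2·14.6·18.989) = 23.5474 m/s = 77.26 ft/s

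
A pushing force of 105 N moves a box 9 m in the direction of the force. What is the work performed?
W = F·d = (105)(9) = 945.0 J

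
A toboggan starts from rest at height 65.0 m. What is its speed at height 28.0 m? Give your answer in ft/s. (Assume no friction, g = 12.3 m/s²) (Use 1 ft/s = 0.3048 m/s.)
mgh₁ = mgh₂ + ½mv² ⇒ v = √(2g(h₁−h₂)) = √(2·12.3·37.0) = 30.1695 m/s = 98.98 ft/s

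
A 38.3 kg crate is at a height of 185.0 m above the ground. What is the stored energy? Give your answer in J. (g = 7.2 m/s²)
PE = mgh = (38.3)(7.2)(185.0) = 51020 J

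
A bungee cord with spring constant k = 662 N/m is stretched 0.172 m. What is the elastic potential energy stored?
PE = ½kx² = ½(662)(0.172)² = 9.792 J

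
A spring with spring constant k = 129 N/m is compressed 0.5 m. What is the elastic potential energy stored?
PE = ½kx² = ½(129)(0.5)² = 16.13 J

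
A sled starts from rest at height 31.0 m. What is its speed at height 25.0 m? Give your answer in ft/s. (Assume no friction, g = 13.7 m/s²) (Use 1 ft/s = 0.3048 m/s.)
mgh₁ = mgh₂ + ½mv² ⇒ v = √(2g(h₁−h₂)) = √(2·13.7·6.0) = 12.8219 m/s = 42.07 ft/s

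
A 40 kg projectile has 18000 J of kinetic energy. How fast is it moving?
v = √(2·KE/m) = √(2·18000/40) = 30.0 m/s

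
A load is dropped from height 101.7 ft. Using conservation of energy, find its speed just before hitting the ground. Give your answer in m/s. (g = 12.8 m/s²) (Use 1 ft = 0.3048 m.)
Convert to SI: h = 30.9982 m
mgh = ½mv² ⇒ v = √(2gh) = √(2·12.8·30.9982) = 28.17 m/s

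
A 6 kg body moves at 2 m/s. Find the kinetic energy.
KE = ½mv² = ½(6)(2)² = 12.0 J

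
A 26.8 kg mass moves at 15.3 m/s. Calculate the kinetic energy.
KE = ½mv² = ½(26.8)(15.3)² = 3137 J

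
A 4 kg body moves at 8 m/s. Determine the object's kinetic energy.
KE = ½mv² = ½(4)(8)² = 128.0 J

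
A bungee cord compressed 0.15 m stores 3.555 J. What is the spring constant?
k = 2·PE/x² = 2·3.555/(0.15)² = 316.0 N/m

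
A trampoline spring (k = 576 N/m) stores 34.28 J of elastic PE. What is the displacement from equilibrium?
x = √(2·PE/k) = √(2·34.28/576) = 0.345 m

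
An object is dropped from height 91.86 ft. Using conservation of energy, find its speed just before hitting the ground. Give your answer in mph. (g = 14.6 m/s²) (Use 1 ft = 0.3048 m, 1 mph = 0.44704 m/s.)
Convert to SI: h = 27.9989 m
mgh = ½mv² ⇒ v = √(2gh) = √(2·14.6·27.9989) = 28.5932 m/s = 63.96 mph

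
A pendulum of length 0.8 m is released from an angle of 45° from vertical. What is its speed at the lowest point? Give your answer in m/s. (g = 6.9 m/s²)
h = L(1 − cosθ) = 0.8(1 − cos45°) = 0.234315 m
v = √(2gh) = √(2·6.9·0.234315) = 1.798 m/s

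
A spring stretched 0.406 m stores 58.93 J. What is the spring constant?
k = 2·PE/x² = 2·58.93/(0.406)² = 715.0 N/m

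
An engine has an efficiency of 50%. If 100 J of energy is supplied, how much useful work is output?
W_out = η·W_in = 0.5·100 = 50.0 J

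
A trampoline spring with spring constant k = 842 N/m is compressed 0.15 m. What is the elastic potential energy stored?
PE = ½kx² = ½(842)(0.15)² = 9.473 J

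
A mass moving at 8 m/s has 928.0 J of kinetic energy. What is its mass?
m = 2·KE/v² = 2·928.0/(8)² = 29.0 kg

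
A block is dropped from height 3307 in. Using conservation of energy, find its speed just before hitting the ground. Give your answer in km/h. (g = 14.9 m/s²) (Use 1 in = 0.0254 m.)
Convert to SI: h = 83.9978 m
mgh = ½mv² ⇒ v = √(2gh) = √(2·14.9·83.9978) = 50.0313 m/s = 180.1 km/h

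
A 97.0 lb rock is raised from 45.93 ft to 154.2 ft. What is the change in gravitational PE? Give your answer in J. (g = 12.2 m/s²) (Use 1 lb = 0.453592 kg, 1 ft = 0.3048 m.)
Convert to SI: m = 43.9984 kg, Δh = 33.0007 m
ΔPE = mgΔh = (43.9984)(12.2)(33.0007) = 17710 J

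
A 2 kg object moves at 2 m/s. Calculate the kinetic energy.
KE = ½mv² = ½(2)(2)² = 4.0 J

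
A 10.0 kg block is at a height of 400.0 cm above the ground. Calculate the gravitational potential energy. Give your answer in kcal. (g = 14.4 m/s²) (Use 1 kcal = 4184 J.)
Convert to SI: m = 10.0 kg, h = 4.0 m
PE = mgh = (10.0)(14.4)(4.0) = 576.0 J = 0.1377 kcal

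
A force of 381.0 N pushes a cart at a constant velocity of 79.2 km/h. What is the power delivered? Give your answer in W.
Convert to SI: F = 381.0 N, v = 22.0 m/s
P = Fv = (381.0)(22.0) = 8382 W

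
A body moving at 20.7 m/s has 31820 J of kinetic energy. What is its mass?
m = 2·KE/v² = 2·31820/(20.7)² = 148.5 kg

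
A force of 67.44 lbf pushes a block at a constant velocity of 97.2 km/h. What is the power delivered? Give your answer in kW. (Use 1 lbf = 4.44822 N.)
Convert to SI: F = 299.988 N, v = 27.0 m/s
P = Fv = (299.988)(27.0) = 8099.67 W = 8.1 kW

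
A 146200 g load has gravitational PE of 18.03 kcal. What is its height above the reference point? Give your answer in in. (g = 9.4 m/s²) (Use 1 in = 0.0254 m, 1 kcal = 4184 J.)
Convert to SI: m = 146.2 kg, PE = 75437.5 J
h = PE/(mg) = 75437.5/(146.2·9.4) = 54.8924 m = 2161 in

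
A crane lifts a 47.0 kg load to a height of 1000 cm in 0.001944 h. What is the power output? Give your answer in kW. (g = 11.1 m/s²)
Convert to SI: m = 47.0 kg, h = 10.0 m, t = 6.9984 s
P = mgh/t = (47.0)(11.1)(10.0)/6.9984 = 745.456 W = 0.7455 kW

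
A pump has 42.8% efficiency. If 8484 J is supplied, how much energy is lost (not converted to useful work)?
W_lost = W_in(1 − η) = 8484·(1 − 0.428) = 4853 J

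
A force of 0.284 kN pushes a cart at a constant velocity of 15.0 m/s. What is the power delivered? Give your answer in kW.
Convert to SI: F = 284.0 N, v = 15.0 m/s
P = Fv = (284.0)(15.0) = 4260.0 W = 4.26 kW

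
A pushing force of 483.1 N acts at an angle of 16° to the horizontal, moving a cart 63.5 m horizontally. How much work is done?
W = F·d·cosθ = (483.1)(63.5)cos(16°) = 29490 J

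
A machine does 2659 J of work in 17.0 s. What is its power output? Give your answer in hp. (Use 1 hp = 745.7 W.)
P = W/t = 2659.0/17.0 = 156.412 W = 0.2098 hp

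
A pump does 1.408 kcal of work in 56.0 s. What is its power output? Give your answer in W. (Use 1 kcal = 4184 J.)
Convert to SI: W = 5891.07 J, t = 56.0 s
P = W/t = 5891.07/56.0 = 105.2 W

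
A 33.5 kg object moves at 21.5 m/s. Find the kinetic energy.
KE = ½mv² = ½(33.5)(21.5)² = 7743 J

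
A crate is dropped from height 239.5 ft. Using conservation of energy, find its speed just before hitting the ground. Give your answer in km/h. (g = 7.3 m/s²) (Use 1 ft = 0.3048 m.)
Convert to SI: h = 72.9996 m
mgh = ½mv² ⇒ v = √(2gh) = √(2·7.3·72.9996) = 32.6465 m/s = 117.5 km/h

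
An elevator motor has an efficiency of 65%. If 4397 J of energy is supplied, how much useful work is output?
W_out = η·W_in = 0.65·4397 = 2858.05 J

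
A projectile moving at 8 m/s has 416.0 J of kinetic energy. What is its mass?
m = 2·KE/v² = 2·416.0/(8)² = 13.0 kg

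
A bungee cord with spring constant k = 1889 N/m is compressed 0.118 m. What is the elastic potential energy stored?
PE = ½kx² = ½(1889)(0.118)² = 13.15 J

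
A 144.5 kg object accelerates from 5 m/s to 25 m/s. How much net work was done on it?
W = ΔKE = ½m(v₂² − v₁²) = ½(144.5)(25² − 5²) = 43350.0 J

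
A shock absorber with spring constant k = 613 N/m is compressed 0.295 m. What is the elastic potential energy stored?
PE = ½kx² = ½(613)(0.295)² = 26.67 J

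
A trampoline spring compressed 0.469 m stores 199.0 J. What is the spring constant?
k = 2·PE/x² = 2·199.0/(0.469)² = 1809 N/m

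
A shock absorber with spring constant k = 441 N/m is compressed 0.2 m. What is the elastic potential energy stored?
PE = ½kx² = ½(441)(0.2)² = 8.82 J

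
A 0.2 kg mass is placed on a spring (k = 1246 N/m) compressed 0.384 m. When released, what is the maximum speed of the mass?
½kx² = ½mv² ⇒ v = x√(k/m) = (0.384)√(1246/0.2) = 30.31 m/s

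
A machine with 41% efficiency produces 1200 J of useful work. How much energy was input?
W_in = W_out/η = 1200/0.41 = 2927 J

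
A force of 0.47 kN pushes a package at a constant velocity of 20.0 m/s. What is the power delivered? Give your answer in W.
Convert to SI: F = 470.0 N, v = 20.0 m/s
P = Fv = (470.0)(20.0) = 9400 W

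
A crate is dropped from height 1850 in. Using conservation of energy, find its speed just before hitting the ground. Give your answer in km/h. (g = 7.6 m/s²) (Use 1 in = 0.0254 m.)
Convert to SI: h = 46.99 m
mgh = ½mv² ⇒ v = √(2gh) = √(2·7.6·46.99) = 26.7254 m/s = 96.21 km/h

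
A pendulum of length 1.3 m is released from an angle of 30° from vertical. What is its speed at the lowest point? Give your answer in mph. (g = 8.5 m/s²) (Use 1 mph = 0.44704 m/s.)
h = L(1 − cosθ) = 1.3(1 − cos30°) = 0.174167 m
v = √(2gh) = √(2·8.5·0.174167) = 1.72071 m/s = 3.849 mph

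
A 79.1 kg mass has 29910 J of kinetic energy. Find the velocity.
v = √(2·KE/m) = √(2·29910/79.1) = 27.5 m/s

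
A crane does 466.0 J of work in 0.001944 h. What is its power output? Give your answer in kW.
Convert to SI: W = 466.0 J, t = 6.9984 s
P = W/t = 466.0/6.9984 = 66.5866 W = 0.06659 kW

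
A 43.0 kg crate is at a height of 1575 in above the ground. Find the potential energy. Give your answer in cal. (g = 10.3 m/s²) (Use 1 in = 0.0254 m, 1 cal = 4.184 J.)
Convert to SI: m = 43.0 kg, h = 40.005 m
PE = mgh = (43.0)(10.3)(40.005) = 17718.2 J = 4235 cal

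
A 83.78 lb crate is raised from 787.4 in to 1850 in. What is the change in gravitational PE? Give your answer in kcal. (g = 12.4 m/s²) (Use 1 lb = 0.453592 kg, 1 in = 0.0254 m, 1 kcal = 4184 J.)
Convert to SI: m = 38.0019 kg, Δh = 26.99 m
ΔPE = mgΔh = (38.0019)(12.4)(26.99) = 12718.4 J = 3.04 kcal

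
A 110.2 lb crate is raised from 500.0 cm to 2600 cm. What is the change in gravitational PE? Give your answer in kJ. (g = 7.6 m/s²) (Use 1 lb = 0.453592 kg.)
Convert to SI: m = 49.9858 kg, Δh = 21.0 m
ΔPE = mgΔh = (49.9858)(7.6)(21.0) = 7977.74 J = 7.978 kJ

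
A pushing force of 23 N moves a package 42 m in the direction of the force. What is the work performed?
W = F·d = (23)(42) = 966.0 J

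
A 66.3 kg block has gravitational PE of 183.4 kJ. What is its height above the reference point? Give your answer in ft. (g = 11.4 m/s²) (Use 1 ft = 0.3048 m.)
Convert to SI: m = 66.3 kg, PE = 183400 J
h = PE/(mg) = 183400/(66.3·11.4) = 242.65 m = 796.1 ft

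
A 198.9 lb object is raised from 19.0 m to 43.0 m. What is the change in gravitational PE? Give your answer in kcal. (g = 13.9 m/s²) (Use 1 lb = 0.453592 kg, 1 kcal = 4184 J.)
Convert to SI: m = 90.2194 kg, Δh = 24.0 m
ΔPE = mgΔh = (90.2194)(13.9)(24.0) = 30097.2 J = 7.193 kcal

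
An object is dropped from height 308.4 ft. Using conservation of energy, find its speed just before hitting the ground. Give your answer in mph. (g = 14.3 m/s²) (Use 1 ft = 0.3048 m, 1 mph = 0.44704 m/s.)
Convert to SI: h = 94.0003 m
mgh = ½mv² ⇒ v = √(2gh) = √(2·14.3·94.0003) = 51.8499 m/s = 116.0 mph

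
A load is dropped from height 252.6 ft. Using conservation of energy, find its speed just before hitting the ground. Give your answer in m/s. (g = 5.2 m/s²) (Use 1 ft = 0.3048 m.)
Convert to SI: h = 76.9925 m
mgh = ½mv² ⇒ v = √(2gh) = √(2·5.2·76.9925) = 28.3 m/s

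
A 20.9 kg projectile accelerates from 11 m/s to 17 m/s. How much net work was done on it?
W = ΔKE = ½m(v₂² − v₁²) = ½(20.9)(17² − 11²) = 1755.6 J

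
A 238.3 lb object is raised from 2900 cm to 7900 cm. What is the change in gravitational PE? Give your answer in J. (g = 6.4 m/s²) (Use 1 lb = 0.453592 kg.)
Convert to SI: m = 108.091 kg, Δh = 50.0 m
ΔPE = mgΔh = (108.091)(6.4)(50.0) = 34590 J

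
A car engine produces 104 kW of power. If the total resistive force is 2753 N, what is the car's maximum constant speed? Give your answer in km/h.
P = Fv ⇒ v = P/F = 104000 W/2753.0 N = 37.777 m/s = 136.0 km/h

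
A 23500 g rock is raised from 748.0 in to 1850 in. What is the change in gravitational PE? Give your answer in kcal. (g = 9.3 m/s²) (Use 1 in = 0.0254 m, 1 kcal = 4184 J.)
Convert to SI: m = 23.5 kg, Δh = 27.9908 m
ΔPE = mgΔh = (23.5)(9.3)(27.9908) = 6117.39 J = 1.462 kcal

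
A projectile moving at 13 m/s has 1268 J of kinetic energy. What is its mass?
m = 2·KE/v² = 2·1268/(13)² = 15.01 kg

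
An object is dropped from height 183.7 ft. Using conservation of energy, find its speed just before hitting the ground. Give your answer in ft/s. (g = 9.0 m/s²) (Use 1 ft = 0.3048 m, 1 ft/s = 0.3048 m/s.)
Convert to SI: h = 55.9918 m
mgh = ½mv² ⇒ v = √(2gh) = √(2·9.0·55.9918) = 31.7467 m/s = 104.2 ft/s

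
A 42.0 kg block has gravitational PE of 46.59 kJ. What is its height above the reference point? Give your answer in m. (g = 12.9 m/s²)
Convert to SI: m = 42.0 kg, PE = 46590.0 J
h = PE/(mg) = 46590.0/(42.0·12.9) = 85.99 m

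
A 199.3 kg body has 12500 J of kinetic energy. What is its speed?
v = √(2·KE/m) = √(2·12500/199.3) = 11.2 m/s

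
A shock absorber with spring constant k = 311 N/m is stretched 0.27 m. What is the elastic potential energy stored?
PE = ½kx² = ½(311)(0.27)² = 11.34 J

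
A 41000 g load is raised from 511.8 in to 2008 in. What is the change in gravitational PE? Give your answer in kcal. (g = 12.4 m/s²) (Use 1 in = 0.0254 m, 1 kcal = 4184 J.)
Convert to SI: m = 41.0 kg, Δh = 38.0035 m
ΔPE = mgΔh = (41.0)(12.4)(38.0035) = 19321.0 J = 4.618 kcal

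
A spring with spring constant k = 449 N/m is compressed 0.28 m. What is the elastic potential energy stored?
PE = ½kx² = ½(449)(0.28)² = 17.6 J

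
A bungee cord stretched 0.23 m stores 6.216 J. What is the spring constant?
k = 2·PE/x² = 2·6.216/(0.23)² = 235.0 N/m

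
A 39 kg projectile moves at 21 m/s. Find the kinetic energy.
KE = ½mv² = ½(39)(21)² = 8599.5 J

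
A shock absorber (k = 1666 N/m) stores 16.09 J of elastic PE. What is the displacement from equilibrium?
x = √(2·PE/k) = √(2·16.09/1666) = 0.139 m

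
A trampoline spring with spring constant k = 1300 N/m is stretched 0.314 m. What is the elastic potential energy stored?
PE = ½kx² = ½(1300)(0.314)² = 64.09 J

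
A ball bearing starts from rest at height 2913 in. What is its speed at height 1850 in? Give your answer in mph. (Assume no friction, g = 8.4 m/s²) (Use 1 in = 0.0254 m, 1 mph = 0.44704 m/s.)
Convert to SI: h₁−h₂ = 27.0002 m
mgh₁ = mgh₂ + ½mv² ⇒ v = √(2g(h₁−h₂)) = √(2·8.4·27.0002) = 21.298 m/s = 47.64 mph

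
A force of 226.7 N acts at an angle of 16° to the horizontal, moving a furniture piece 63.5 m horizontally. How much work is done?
W = F·d·cosθ = (226.7)(63.5)cos(16°) = 13840 J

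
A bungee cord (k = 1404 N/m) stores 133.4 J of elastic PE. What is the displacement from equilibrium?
x = √(2·PE/k) = √(2·133.4/1404) = 0.4359 m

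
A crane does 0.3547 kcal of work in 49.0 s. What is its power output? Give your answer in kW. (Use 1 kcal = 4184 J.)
Convert to SI: W = 1484.06 J, t = 49.0 s
P = W/t = 1484.06/49.0 = 30.287 W = 0.03029 kW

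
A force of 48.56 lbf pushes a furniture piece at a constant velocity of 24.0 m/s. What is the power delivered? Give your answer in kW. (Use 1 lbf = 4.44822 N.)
Convert to SI: F = 216.006 N, v = 24.0 m/s
P = Fv = (216.006)(24.0) = 5184.13 W = 5.184 kW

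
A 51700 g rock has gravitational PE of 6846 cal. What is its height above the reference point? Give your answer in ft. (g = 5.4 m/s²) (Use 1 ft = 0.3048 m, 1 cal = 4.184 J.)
Convert to SI: m = 51.7 kg, PE = 28643.7 J
h = PE/(mg) = 28643.7/(51.7·5.4) = 102.599 m = 336.6 ft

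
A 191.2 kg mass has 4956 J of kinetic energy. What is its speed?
v = √(2·KE/m) = √(2·4956/191.2) = 7.2 m/s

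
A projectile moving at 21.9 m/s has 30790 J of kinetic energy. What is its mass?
m = 2·KE/v² = 2·30790/(21.9)² = 128.4 kg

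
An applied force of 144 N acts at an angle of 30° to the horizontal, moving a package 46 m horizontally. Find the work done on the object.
W = F·d·cosθ = (144)(46)cos(30°) = 5737 J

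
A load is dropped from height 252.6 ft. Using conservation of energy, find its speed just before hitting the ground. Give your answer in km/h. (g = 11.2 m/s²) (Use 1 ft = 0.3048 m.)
Convert to SI: h = 76.9925 m
mgh = ½mv² ⇒ v = √(2gh) = √(2·11.2·76.9925) = 41.5287 m/s = 149.5 km/h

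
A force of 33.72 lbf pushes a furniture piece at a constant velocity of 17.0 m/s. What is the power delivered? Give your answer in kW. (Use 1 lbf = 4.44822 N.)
Convert to SI: F = 149.994 N, v = 17.0 m/s
P = Fv = (149.994)(17.0) = 2549.9 W = 2.55 kW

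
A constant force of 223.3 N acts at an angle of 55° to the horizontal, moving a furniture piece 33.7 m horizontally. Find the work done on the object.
W = F·d·cosθ = (223.3)(33.7)cos(55°) = 4316 J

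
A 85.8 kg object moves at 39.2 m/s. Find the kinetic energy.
KE = ½mv² = ½(85.8)(39.2)² = 65920 J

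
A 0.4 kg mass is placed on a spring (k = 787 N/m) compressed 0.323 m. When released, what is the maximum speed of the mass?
½kx² = ½mv² ⇒ v = x√(k/m) = (0.323)√(787/0.4) = 14.33 m/s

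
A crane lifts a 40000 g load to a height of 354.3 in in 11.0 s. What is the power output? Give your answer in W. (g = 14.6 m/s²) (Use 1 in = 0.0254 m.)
Convert to SI: m = 40.0 kg, h = 8.99922 m, t = 11.0 s
P = mgh/t = (40.0)(14.6)(8.99922)/11.0 = 477.8 W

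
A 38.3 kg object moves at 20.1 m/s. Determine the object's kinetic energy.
KE = ½mv² = ½(38.3)(20.1)² = 7737 J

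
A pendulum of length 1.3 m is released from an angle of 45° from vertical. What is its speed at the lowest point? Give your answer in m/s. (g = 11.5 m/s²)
h = L(1 − cosθ) = 1.3(1 − cos45°) = 0.380761 m
v = √(2gh) = √(2·11.5·0.380761) = 2.959 m/s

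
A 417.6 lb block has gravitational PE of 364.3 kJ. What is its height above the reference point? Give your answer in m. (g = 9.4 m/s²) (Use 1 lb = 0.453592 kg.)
Convert to SI: m = 189.42 kg, PE = 364300 J
h = PE/(mg) = 364300/(189.42·9.4) = 204.6 m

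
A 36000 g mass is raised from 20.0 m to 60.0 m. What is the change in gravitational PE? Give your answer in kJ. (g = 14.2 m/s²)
Convert to SI: m = 36.0 kg, Δh = 40.0 m
ΔPE = mgΔh = (36.0)(14.2)(40.0) = 20448.0 J = 20.45 kJ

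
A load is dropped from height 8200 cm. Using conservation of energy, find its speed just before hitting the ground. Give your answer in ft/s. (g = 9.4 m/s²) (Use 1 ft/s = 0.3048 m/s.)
Convert to SI: h = 82.0 m
mgh = ½mv² ⇒ v = √(2gh) = √(2·9.4·82.0) = 39.2632 m/s = 128.8 ft/s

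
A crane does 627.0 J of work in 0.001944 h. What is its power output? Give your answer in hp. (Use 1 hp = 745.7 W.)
Convert to SI: W = 627.0 J, t = 6.9984 s
P = W/t = 627.0/6.9984 = 89.5919 W = 0.1201 hp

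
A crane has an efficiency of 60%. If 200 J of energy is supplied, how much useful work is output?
W_out = η·W_in = 0.6·200 = 120.0 J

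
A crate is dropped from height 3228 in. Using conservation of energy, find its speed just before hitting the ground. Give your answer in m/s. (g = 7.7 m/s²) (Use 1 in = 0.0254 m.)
Convert to SI: h = 81.9912 m
mgh = ½mv² ⇒ v = √(2gh) = √(2·7.7·81.9912) = 35.53 m/s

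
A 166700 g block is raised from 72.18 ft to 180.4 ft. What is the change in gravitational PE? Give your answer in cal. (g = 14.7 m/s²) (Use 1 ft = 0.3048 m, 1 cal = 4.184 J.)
Convert to SI: m = 166.7 kg, Δh = 32.9855 m
ΔPE = mgΔh = (166.7)(14.7)(32.9855) = 80830.5 J = 19320 cal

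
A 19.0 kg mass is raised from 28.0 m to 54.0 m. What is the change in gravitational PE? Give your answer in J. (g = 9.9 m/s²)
ΔPE = mgΔh = (19.0)(9.9)(26.0) = 4891 J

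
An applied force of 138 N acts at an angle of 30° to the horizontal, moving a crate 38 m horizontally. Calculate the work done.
W = F·d·cosθ = (138)(38)cos(30°) = 4541 J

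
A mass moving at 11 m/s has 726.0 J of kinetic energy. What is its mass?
m = 2·KE/v² = 2·726.0/(11)² = 12.0 kg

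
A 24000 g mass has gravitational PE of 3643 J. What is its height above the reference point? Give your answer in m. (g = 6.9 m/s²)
Convert to SI: m = 24.0 kg, PE = 3643.0 J
h = PE/(mg) = 3643.0/(24.0·6.9) = 22.0 m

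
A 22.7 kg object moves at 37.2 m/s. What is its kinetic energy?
KE = ½mv² = ½(22.7)(37.2)² = 15710 J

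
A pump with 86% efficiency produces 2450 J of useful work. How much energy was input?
W_in = W_out/η = 2450/0.86 = 2849 J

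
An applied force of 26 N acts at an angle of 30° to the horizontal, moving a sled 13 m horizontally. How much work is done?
W = F·d·cosθ = (26)(13)cos(30°) = 292.7 J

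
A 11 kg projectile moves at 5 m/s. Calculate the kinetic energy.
KE = ½mv² = ½(11)(5)² = 137.5 J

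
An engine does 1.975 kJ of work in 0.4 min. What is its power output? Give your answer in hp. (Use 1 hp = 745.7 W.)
Convert to SI: W = 1975.0 J, t = 24.0 s
P = W/t = 1975.0/24.0 = 82.2917 W = 0.1104 hp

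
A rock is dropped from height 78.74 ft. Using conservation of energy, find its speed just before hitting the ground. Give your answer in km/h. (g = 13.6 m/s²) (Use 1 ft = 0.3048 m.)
Convert to SI: h = 24.0 m
mgh = ½mv² ⇒ v = √(2gh) = √(2·13.6·24.0) = 25.5499 m/s = 91.98 km/h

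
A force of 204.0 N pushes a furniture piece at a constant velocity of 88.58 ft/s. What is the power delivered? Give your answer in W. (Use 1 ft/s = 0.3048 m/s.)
Convert to SI: F = 204.0 N, v = 26.9992 m/s
P = Fv = (204.0)(26.9992) = 5508 W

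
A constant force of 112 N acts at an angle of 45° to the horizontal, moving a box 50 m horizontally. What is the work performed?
W = F·d·cosθ = (112)(50)cos(45°) = 3960 J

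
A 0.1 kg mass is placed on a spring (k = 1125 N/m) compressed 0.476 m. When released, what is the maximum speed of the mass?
½kx² = ½mv² ⇒ v = x√(k/m) = (0.476)√(1125/0.1) = 50.49 m/s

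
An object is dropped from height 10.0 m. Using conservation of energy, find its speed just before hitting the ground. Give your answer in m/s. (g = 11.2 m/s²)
mgh = ½mv² ⇒ v = √(2gh) = √(2·11.2·10.0) = 14.97 m/s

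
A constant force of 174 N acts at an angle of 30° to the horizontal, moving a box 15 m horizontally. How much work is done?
W = F·d·cosθ = (174)(15)cos(30°) = 2260 J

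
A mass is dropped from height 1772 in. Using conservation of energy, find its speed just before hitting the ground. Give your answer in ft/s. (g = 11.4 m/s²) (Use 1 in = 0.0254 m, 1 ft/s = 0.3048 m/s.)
Convert to SI: h = 45.0088 m
mgh = ½mv² ⇒ v = √(2gh) = √(2·11.4·45.0088) = 32.0344 m/s = 105.1 ft/s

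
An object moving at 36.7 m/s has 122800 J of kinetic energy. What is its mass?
m = 2·KE/v² = 2·122800/(36.7)² = 182.3 kg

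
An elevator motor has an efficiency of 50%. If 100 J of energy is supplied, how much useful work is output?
W_out = η·W_in = 0.5·100 = 50.0 J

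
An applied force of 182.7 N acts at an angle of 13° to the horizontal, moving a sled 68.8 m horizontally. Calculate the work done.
W = F·d·cosθ = (182.7)(68.8)cos(13°) = 12250 J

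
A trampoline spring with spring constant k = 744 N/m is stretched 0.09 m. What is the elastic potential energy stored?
PE = ½kx² = ½(744)(0.09)² = 3.013 J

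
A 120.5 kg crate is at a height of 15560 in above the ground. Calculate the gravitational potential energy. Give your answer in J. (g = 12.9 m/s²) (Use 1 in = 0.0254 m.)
Convert to SI: m = 120.5 kg, h = 395.224 m
PE = mgh = (120.5)(12.9)(395.224) = 614400 J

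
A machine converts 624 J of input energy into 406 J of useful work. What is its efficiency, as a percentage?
η = W_out/W_in = 406/624 = 65.06%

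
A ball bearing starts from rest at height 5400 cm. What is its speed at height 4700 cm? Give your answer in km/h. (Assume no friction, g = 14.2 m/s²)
Convert to SI: h₁−h₂ = 7.0 m
mgh₁ = mgh₂ + ½mv² ⇒ v = √(2g(h₁−h₂)) = √(2·14.2·7.0) = 14.0996 m/s = 50.76 km/h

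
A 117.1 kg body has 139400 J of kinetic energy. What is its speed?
v = √(2·KE/m) = √(2·139400/117.1) = 48.79 m/s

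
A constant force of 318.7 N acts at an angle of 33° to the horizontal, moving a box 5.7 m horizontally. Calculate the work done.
W = F·d·cosθ = (318.7)(5.7)cos(33°) = 1524 J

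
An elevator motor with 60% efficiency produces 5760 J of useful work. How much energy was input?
W_in = W_out/η = 5760/0.6 = 9600 J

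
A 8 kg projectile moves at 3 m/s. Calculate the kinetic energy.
KE = ½mv² = ½(8)(3)² = 36.0 J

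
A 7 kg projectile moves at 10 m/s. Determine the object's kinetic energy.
KE = ½mv² = ½(7)(10)² = 350.0 J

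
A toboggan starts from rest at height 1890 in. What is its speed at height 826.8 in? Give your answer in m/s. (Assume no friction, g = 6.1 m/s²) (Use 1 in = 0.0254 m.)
Convert to SI: h₁−h₂ = 27.0053 m
mgh₁ = mgh₂ + ½mv² ⇒ v = √(2g(h₁−h₂)) = √(2·6.1·27.0053) = 18.15 m/s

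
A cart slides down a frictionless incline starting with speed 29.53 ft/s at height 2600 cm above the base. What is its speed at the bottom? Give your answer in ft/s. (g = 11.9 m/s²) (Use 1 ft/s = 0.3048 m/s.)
Convert to SI: v₀ = 9.00074 m/s, h = 26.0 m
½mv₀² + mgh = ½mv² ⇒ v = √(v₀² + 2gh) = √(9.00074² + 2·11.9·26.0) = 26.454 m/s = 86.79 ft/s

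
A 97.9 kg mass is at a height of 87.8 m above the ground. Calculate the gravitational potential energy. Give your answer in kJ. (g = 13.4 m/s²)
PE = mgh = (97.9)(13.4)(87.8) = 115181 J = 115.2 kJ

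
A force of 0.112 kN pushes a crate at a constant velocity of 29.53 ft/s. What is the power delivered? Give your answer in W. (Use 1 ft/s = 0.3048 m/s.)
Convert to SI: F = 112.0 N, v = 9.00074 m/s
P = Fv = (112.0)(9.00074) = 1008 W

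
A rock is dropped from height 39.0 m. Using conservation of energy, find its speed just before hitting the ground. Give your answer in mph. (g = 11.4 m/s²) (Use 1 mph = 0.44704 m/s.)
mgh = ½mv² ⇒ v = √(2gh) = √(2·11.4·39.0) = 29.8195 m/s = 66.7 mph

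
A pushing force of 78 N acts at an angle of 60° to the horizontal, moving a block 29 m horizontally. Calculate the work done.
W = F·d·cosθ = (78)(29)cos(60°) = 1131 J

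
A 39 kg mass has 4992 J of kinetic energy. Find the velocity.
v = √(2·KE/m) = √(2·4992/39) = 16.0 m/s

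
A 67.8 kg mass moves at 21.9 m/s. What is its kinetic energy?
KE = ½mv² = ½(67.8)(21.9)² = 16260 J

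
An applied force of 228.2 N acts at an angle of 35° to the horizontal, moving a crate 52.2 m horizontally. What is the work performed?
W = F·d·cosθ = (228.2)(52.2)cos(35°) = 9758 J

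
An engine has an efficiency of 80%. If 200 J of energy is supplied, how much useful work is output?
W_out = η·W_in = 0.8·200 = 160.0 J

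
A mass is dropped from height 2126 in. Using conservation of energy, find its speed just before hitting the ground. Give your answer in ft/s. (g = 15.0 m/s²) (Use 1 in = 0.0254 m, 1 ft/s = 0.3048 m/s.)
Convert to SI: h = 54.0004 m
mgh = ½mv² ⇒ v = √(2gh) = √(2·15.0·54.0004) = 40.2494 m/s = 132.1 ft/s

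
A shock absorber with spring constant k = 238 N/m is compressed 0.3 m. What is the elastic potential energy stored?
PE = ½kx² = ½(238)(0.3)² = 10.71 J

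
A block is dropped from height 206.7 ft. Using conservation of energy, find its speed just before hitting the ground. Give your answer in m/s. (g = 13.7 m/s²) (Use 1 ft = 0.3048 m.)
Convert to SI: h = 63.0022 m
mgh = ½mv² ⇒ v = √(2gh) = √(2·13.7·63.0022) = 41.55 m/s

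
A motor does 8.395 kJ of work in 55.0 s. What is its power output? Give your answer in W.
Convert to SI: W = 8395.0 J, t = 55.0 s
P = W/t = 8395.0/55.0 = 152.6 W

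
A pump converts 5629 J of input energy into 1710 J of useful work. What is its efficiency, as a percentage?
η = W_out/W_in = 1710/5629 = 30.38%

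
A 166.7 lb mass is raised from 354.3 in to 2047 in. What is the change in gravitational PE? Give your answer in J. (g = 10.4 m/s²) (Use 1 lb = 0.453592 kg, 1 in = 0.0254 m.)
Convert to SI: m = 75.6138 kg, Δh = 42.9946 m
ΔPE = mgΔh = (75.6138)(10.4)(42.9946) = 33810 J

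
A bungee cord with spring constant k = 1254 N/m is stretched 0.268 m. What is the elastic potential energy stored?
PE = ½kx² = ½(1254)(0.268)² = 45.03 J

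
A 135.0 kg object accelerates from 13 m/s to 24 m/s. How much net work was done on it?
W = ΔKE = ½m(v₂² − v₁²) = ½(135.0)(24² − 13²) = 27472.5 J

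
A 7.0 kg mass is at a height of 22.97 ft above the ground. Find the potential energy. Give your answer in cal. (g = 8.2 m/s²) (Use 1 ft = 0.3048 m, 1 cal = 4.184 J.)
Convert to SI: m = 7.0 kg, h = 7.00126 m
PE = mgh = (7.0)(8.2)(7.00126) = 401.872 J = 96.05 cal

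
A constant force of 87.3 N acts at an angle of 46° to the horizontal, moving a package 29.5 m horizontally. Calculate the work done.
W = F·d·cosθ = (87.3)(29.5)cos(46°) = 1789 J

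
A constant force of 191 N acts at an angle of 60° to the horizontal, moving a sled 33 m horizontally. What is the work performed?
W = F·d·cosθ = (191)(33)cos(60°) = 3152 J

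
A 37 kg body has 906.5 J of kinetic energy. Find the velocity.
v = √(2·KE/m) = √(2·906.5/37) = 7.0 m/s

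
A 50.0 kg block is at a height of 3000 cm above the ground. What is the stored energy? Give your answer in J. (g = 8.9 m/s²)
Convert to SI: m = 50.0 kg, h = 30.0 m
PE = mgh = (50.0)(8.9)(30.0) = 13350 J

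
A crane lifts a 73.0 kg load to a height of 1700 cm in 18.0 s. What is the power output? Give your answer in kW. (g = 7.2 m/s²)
Convert to SI: m = 73.0 kg, h = 17.0 m, t = 18.0 s
P = mgh/t = (73.0)(7.2)(17.0)/18.0 = 496.4 W = 0.4964 kW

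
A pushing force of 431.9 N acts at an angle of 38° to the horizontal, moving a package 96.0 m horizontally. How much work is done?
W = F·d·cosθ = (431.9)(96.0)cos(38°) = 32670 J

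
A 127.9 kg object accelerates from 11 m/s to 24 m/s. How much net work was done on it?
W = ΔKE = ½m(v₂² − v₁²) = ½(127.9)(24² − 11²) = 29097.25 J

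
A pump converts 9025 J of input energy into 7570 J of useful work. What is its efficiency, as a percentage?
η = W_out/W_in = 7570/9025 = 83.88%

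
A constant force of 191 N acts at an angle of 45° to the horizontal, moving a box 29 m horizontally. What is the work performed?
W = F·d·cosθ = (191)(29)cos(45°) = 3917 J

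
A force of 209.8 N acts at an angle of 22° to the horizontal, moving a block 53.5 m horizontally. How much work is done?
W = F·d·cosθ = (209.8)(53.5)cos(22°) = 10410 J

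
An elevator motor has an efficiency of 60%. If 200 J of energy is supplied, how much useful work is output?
W_out = η·W_in = 0.6·200 = 120.0 J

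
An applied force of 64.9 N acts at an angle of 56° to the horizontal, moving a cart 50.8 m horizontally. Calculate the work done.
W = F·d·cosθ = (64.9)(50.8)cos(56°) = 1844 J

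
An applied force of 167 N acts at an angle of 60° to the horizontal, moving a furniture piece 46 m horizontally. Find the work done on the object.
W = F·d·cosθ = (167)(46)cos(60°) = 3841 J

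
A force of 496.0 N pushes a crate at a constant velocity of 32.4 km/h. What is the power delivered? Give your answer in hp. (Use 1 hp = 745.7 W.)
Convert to SI: F = 496.0 N, v = 9.0 m/s
P = Fv = (496.0)(9.0) = 4464.0 W = 5.986 hp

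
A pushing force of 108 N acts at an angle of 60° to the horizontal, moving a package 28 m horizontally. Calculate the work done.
W = F·d·cosθ = (108)(28)cos(60°) = 1512 J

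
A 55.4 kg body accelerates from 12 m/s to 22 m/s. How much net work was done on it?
W = ΔKE = ½m(v₂² − v₁²) = ½(55.4)(22² − 12²) = 9418.0 J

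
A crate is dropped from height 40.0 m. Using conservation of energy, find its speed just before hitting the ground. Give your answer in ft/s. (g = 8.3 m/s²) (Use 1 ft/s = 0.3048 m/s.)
mgh = ½mv² ⇒ v = √(2gh) = √(2·8.3·40.0) = 25.7682 m/s = 84.54 ft/s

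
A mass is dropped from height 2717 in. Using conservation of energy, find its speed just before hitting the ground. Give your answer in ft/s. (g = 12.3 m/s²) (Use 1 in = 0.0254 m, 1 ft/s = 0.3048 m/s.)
Convert to SI: h = 69.0118 m
mgh = ½mv² ⇒ v = √(2gh) = √(2·12.3·69.0118) = 41.203 m/s = 135.2 ft/s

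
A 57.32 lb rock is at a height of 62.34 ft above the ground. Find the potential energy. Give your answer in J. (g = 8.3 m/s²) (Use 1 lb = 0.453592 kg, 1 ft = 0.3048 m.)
Convert to SI: m = 25.9999 kg, h = 19.0012 m
PE = mgh = (25.9999)(8.3)(19.0012) = 4100 J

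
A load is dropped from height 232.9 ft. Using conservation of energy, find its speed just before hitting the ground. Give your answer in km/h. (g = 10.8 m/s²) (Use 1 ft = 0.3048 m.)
Convert to SI: h = 70.9879 m
mgh = ½mv² ⇒ v = √(2gh) = √(2·10.8·70.9879) = 39.1579 m/s = 141.0 km/h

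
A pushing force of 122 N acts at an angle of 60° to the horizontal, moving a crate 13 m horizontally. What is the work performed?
W = F·d·cosθ = (122)(13)cos(60°) = 793.0 J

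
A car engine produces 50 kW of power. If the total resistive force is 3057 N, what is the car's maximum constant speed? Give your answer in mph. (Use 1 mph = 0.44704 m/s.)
P = Fv ⇒ v = P/F = 50000 W/3057.0 N = 16.3559 m/s = 36.59 mph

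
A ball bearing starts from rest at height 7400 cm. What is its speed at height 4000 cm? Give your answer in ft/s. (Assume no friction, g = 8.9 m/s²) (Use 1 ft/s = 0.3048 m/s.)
Convert to SI: h₁−h₂ = 34.0 m
mgh₁ = mgh₂ + ½mv² ⇒ v = √(2g(h₁−h₂)) = √(2·8.9·34.0) = 24.6008 m/s = 80.71 ft/s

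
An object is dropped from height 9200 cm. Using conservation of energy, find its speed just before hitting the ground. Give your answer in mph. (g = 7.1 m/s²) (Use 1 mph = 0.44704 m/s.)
Convert to SI: h = 92.0 m
mgh = ½mv² ⇒ v = √(2gh) = √(2·7.1·92.0) = 36.1442 m/s = 80.85 mph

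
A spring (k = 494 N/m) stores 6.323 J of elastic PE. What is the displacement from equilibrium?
x = √(2·PE/k) = √(2·6.323/494) = 0.16 m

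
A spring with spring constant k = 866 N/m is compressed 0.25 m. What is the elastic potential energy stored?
PE = ½kx² = ½(866)(0.25)² = 27.06 J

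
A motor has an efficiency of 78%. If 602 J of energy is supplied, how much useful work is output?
W_out = η·W_in = 0.78·602 = 469.56 J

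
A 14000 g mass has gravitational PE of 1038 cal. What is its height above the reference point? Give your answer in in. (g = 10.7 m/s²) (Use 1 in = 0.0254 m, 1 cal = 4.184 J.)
Convert to SI: m = 14.0 kg, PE = 4342.99 J
h = PE/(mg) = 4342.99/(14.0·10.7) = 28.9919 m = 1141 in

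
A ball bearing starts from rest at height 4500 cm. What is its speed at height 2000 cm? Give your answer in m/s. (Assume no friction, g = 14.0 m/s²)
Convert to SI: h₁−h₂ = 25.0 m
mgh₁ = mgh₂ + ½mv² ⇒ v = √(2g(h₁−h₂)) = √(2·14.0·25.0) = 26.46 m/s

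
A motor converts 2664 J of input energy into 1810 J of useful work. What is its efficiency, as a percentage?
η = W_out/W_in = 1810/2664 = 67.94%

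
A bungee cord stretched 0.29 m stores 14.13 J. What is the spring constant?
k = 2·PE/x² = 2·14.13/(0.29)² = 336.0 N/m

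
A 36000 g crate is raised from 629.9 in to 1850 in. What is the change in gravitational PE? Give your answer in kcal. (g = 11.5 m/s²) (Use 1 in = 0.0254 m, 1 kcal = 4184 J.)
Convert to SI: m = 36.0 kg, Δh = 30.9905 m
ΔPE = mgΔh = (36.0)(11.5)(30.9905) = 12830.1 J = 3.066 kcal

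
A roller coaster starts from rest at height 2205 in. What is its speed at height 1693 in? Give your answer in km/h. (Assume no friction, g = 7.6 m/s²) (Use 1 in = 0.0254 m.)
Convert to SI: h₁−h₂ = 13.0048 m
mgh₁ = mgh₂ + ½mv² ⇒ v = √(2g(h₁−h₂)) = √(2·7.6·13.0048) = 14.0596 m/s = 50.61 km/h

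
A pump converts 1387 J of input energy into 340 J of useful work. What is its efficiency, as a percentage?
η = W_out/W_in = 340/1387 = 24.51%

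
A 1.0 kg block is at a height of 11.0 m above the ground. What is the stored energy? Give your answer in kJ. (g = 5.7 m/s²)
PE = mgh = (1.0)(5.7)(11.0) = 62.7 J = 0.0627 kJ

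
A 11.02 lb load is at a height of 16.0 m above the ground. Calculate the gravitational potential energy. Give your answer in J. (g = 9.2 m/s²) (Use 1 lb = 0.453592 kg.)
Convert to SI: m = 4.99858 kg, h = 16.0 m
PE = mgh = (4.99858)(9.2)(16.0) = 735.8 J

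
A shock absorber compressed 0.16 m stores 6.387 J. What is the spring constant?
k = 2·PE/x² = 2·6.387/(0.16)² = 499.0 N/m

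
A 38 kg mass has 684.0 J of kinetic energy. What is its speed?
v = √(2·KE/m) = √(2·684.0/38) = 6.0 m/s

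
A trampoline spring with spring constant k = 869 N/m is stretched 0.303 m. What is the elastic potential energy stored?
PE = ½kx² = ½(869)(0.303)² = 39.89 J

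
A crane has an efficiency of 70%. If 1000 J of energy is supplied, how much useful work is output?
W_out = η·W_in = 0.7·1000 = 700.0 J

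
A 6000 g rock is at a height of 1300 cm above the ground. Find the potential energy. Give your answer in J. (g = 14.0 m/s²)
Convert to SI: m = 6.0 kg, h = 13.0 m
PE = mgh = (6.0)(14.0)(13.0) = 1092 J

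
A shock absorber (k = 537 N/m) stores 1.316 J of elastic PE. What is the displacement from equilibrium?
x = √(2·PE/k) = √(2·1.316/537) = 0.07001 m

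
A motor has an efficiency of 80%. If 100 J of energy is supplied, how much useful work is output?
W_out = η·W_in = 0.8·100 = 80.0 J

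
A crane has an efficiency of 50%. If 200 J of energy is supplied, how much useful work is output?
W_out = η·W_in = 0.5·200 = 100.0 J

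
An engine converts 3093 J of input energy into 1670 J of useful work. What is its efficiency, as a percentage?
η = W_out/W_in = 1670/3093 = 53.99%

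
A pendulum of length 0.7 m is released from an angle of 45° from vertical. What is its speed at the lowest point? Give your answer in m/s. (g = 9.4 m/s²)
h = L(1 − cosθ) = 0.7(1 − cos45°) = 0.205025 m
v = √(2gh) = √(2·9.4·0.205025) = 1.963 m/s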